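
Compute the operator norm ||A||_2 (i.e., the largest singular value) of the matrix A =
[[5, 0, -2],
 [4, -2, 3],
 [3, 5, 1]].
||A||_2 ≈ 7.2557 (= sqrt(largest eigenvalue of A^T A))

||A||_2 = sigma_max(A) = sqrt(lambda_max(A^T A)). Form the symmetric matrix M = A^T A =
[[50, 7, 5],
 [7, 29, -1],
 [5, -1, 14]].
Its characteristic polynomial (trace, sum of principal 2x2 minors, determinant of M give the coefficients) is
  p(λ) = det(λ I - M) = λ^3 - 93λ^2 + 2481λ - 18769.
No integer candidate from the rational root theorem (±divisors of 18769) is a root, so the roots are irrational. The cubic discriminant is Δ = 203872032 > 0, so there are three distinct real roots. p(13) = -36 and p(14) = 481 have opposite signs, so a root lies in (13, 14); Newton's method refines it to λ ≈ 13.0635. p(27) = 104 and p(28) = -261 have opposite signs, so a root lies in (27, 28); Newton's method refines it to λ ≈ 27.291. p(52) = -621 and p(53) = 364 have opposite signs, so a root lies in (52, 53); Newton's method refines it to λ ≈ 52.6455. Check (Vieta): the three roots sum to 93, matching tr M = 93.
So the eigenvalues of A^T A are ≈ 13.0635, 27.291, 52.6455 (all ≥ 0, as they must be for A^T A). The largest is λ_max ≈ 52.6455, hence ||A||_2 = sqrt(λ_max) ≈ 7.2557.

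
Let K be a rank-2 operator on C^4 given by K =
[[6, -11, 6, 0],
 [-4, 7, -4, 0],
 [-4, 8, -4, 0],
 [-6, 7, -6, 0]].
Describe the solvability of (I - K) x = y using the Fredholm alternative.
(I - K) is invertible (det(I - K) = -6 ≠ 0), so for every y in C^4 the equation (I - K) x = y has a unique solution.

K has rank 2 and factors as K = U V^T = u1 v1^T + u2 v2^T with u1 = (-2, 1, 2, -2), v1 = (0, 1, 0, 0), u2 = (-3, 2, 2, 3), v2 = (-2, 3, -2, 0) (multiplying out reproduces the displayed K). The nonzero eigenvalues of U V^T coincide with those of the 2 x 2 matrix G = V^T U = [[v1·u1, v1·u2], [v2·u1, v2·u2]] = [[1, 2], [3, 8]], and by the Sylvester determinant identity det(I_4 - U V^T) = det(I_2 - V^T U) = det([[0, -2], [-3, -7]]) = (0)(-7) - (-2)(-3) = -6. (Direct check: I - K =
[[-5, 11, -6, 0],
 [4, -6, 4, 0],
 [4, -8, 5, 0],
 [6, -7, 6, 1]]
has determinant -6.) The finite-dimensional Fredholm alternative says: either (I - K) is invertible, or ker(I - K) ≠ {0} and then range(I - K) = ker((I - K)^*)^⊥, with dim ker(I - K) = dim ker((I - K)^*). Since det(I - K) ≠ 0, 1 is not an eigenvalue of K and ker(I - K) = {0}, so we are in the first case: for every y there is a unique x = (I - K)^(-1) y. (Explicitly, by the Woodbury identity, (I - U V^T)^(-1) = I + U (I_2 - G)^(-1) V^T.)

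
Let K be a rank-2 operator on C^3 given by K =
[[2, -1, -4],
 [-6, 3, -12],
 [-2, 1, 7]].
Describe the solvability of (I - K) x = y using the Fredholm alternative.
(I - K) is invertible (det(I - K) = 28 ≠ 0), so for every y in C^3 the equation (I - K) x = y has a unique solution.

K has rank 2 and factors as K = U V^T = u1 v1^T + u2 v2^T with u1 = (2, 2, -3), v1 = (0, 0, -3), u2 = (1, -3, -1), v2 = (2, -1, 2) (multiplying out reproduces the displayed K). The nonzero eigenvalues of U V^T coincide with those of the 2 x 2 matrix G = V^T U = [[v1·u1, v1·u2], [v2·u1, v2·u2]] = [[9, 3], [-4, 3]], and by the Sylvester determinant identity det(I_3 - U V^T) = det(I_2 - V^T U) = det([[-8, -3], [4, -2]]) = (-8)(-2) - (-3)(4) = 28. (Direct check: I - K =
[[-1, 1, 4],
 [6, -2, 12],
 [2, -1, -6]]
has determinant 28.) The finite-dimensional Fredholm alternative says: either (I - K) is invertible, or ker(I - K) ≠ {0} and then range(I - K) = ker((I - K)^*)^⊥, with dim ker(I - K) = dim ker((I - K)^*). Since det(I - K) ≠ 0, 1 is not an eigenvalue of K and ker(I - K) = {0}, so we are in the first case: for every y there is a unique x = (I - K)^(-1) y. (Explicitly, by the Woodbury identity, (I - U V^T)^(-1) = I + U (I_2 - G)^(-1) V^T.)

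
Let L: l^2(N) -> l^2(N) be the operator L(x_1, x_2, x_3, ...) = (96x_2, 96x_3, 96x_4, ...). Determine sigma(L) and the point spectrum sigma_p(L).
sigma(L) = closed disk {z in C : |z| ≤ 96}; sigma_p(L) = open disk {z in C : |z| < 96}

Note L = 96·V where V is the unit left shift (V x)_k = x_{k+1}; so sigma(L) = 96·sigma(V) and ||L|| = 96||V||. ||L x||^2 = 9216sum_{k≥2} |x_k|^2 ≤ 9216||x||^2, with equality on {x : x_1 = 0}, so ||L|| = 96. For any lambda with |lambda| < 96, set r = lambda/96 (|r| < 1); the vector x = (1, r, r^2, ...) is in l^2 and satisfies L x = 96(r, r^2, ...) = lambda x, so lambda is an eigenvalue. On the boundary |lambda| = 96 the geometric series diverges, so no l^2 eigenvector exists, but these lambda lie in the approximate point spectrum. Hence sigma(L) is the closed disk of radius 96 and sigma_p(L) is the open disk.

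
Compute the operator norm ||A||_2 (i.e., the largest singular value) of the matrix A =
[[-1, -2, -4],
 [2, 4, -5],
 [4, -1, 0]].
||A||_2 ≈ 6.9943 (= sqrt(largest eigenvalue of A^T A))

||A||_2 = sigma_max(A) = sqrt(lambda_max(A^T A)). Form the symmetric matrix M = A^T A =
[[21, 6, -6],
 [6, 21, -12],
 [-6, -12, 41]].
Its characteristic polynomial (trace, sum of principal 2x2 minors, determinant of M give the coefficients) is
  p(λ) = det(λ I - M) = λ^3 - 83λ^2 + 1947λ - 13689.
No integer candidate from the rational root theorem (±divisors of 13689) is a root, so the roots are irrational. The cubic discriminant is Δ = 42607872 > 0, so there are three distinct real roots. p(13) = -208 and p(14) = 45 have opposite signs, so a root lies in (13, 14); Newton's method refines it to λ ≈ 13.7949. p(20) = 51 and p(21) = -144 have opposite signs, so a root lies in (20, 21); Newton's method refines it to λ ≈ 20.2842. p(48) = -873 and p(49) = 80 have opposite signs, so a root lies in (48, 49); Newton's method refines it to λ ≈ 48.9209. Check (Vieta): the three roots sum to 83, matching tr M = 83.
So the eigenvalues of A^T A are ≈ 13.7949, 20.2842, 48.9209 (all ≥ 0, as they must be for A^T A). The largest is λ_max ≈ 48.9209, hence ||A||_2 = sqrt(λ_max) ≈ 6.9943.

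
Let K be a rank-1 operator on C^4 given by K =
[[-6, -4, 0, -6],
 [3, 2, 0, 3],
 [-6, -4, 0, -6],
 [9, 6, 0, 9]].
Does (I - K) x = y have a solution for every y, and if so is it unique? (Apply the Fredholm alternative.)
(I - K) is invertible (det(I - K) = -4 ≠ 0), so for every y in C^4 the equation (I - K) x = y has a unique solution.

K has rank 1, so it is an outer product K = u v^T: every row of K is a multiple of one row vector. Reading off the entries, u = (2, -1, 2, -3) and v = (-3, -2, 0, -3) (row i of K equals u_i·v^T). A rank-one matrix u v^T satisfies K u = u (v·u) and kills the (3)-dimensional subspace v^⊥, so its characteristic polynomial is lambda^3 (lambda - v·u) with v·u = tr K = 5. Hence the eigenvalues of I - K are 1 (multiplicity 3) and 1 - (5) = -4, so det(I - K) = -4. (Direct check: I - K =
[[7, 4, 0, 6],
 [-3, -1, 0, -3],
 [6, 4, 1, 6],
 [-9, -6, 0, -8]]
has determinant -4.) The finite-dimensional Fredholm alternative says: either (I - K) is invertible, or ker(I - K) ≠ {0} and then range(I - K) = ker((I - K)^*)^⊥, with dim ker(I - K) = dim ker((I - K)^*). Since det(I - K) ≠ 0, 1 is not an eigenvalue of K and ker(I - K) = {0}, so we are in the first case: for every y there is a unique x = (I - K)^(-1) y. Explicitly, by the Sherman–Morrison formula, (I - u v^T)^(-1) = I + u v^T/(1 - v·u), i.e. (I - K)^(-1) = I + K/(-4).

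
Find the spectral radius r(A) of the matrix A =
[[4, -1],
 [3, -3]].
r(A) = (1 + sqrt(37))/2 ≈ 3.5414

The eigenvalues of A are the roots of its characteristic polynomial. With M = A (coefficients from the trace and determinant):
  p(λ) = det(λ I - M) = λ^2 - λ - 9.
For λ^2 - λ - 9 the discriminant is 37. It is nonnegative but not a perfect square, so the roots are real and irrational: λ = (1 ± sqrt(37))/2 ≈ 3.5414, -2.5414.
Thus the eigenvalues (to 4 decimals) are 3.5414 (modulus 3.5414); -2.5414 (modulus 2.5414). The spectral radius is the largest modulus: r(A) = (1 + sqrt(37))/2 ≈ 3.5414. (Cross-check: r(A) ≤ ||A||_2 ≈ 5.7016; equality holds whenever A is normal, though it can also hold for some non-normal A.)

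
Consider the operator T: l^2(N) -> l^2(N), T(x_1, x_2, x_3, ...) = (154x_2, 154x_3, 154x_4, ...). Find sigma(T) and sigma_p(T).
sigma(T) = closed disk {z in C : |z| ≤ 154}; sigma_p(T) = open disk {z in C : |z| < 154}

Note T = 154·V where V is the unit left shift (V x)_k = x_{k+1}; so sigma(T) = 154·sigma(V) and ||T|| = 154||V||. ||T x||^2 = 23716sum_{k≥2} |x_k|^2 ≤ 23716||x||^2, with equality on {x : x_1 = 0}, so ||T|| = 154. For any lambda with |lambda| < 154, set r = lambda/154 (|r| < 1); the vector x = (1, r, r^2, ...) is in l^2 and satisfies T x = 154(r, r^2, ...) = lambda x, so lambda is an eigenvalue. On the boundary |lambda| = 154 the geometric series diverges, so no l^2 eigenvector exists, but these lambda lie in the approximate point spectrum. Hence sigma(T) is the closed disk of radius 154 and sigma_p(T) is the open disk.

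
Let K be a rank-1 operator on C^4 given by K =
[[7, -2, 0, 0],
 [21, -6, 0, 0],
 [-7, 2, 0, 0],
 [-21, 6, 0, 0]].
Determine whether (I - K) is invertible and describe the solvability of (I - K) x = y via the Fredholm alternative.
(I - K) is singular (det(I - K) = 0, i.e. 1 ∈ sigma(K)). (I - K) x = y is solvable iff y ⊥ ker((I - K)^*) = span{(7, -2, 0, 0)}, i.e. iff 7y_1 - 2y_2 = 0. When solvable, the solutions are x = y + c·(1, 3, -1, -3), c arbitrary (ker(I - K) = span{(1, 3, -1, -3)}, dimension 1).

K has rank 1, so it is an outer product K = u v^T: every row of K is a multiple of one row vector. Reading off the entries, u = (1, 3, -1, -3) and v = (7, -2, 0, 0) (row i of K equals u_i·v^T). A rank-one matrix u v^T satisfies K u = u (v·u) and kills the (3)-dimensional subspace v^⊥, so its characteristic polynomial is lambda^3 (lambda - v·u) with v·u = tr K = 1. Hence the eigenvalues of I - K are 1 (multiplicity 3) and 1 - (1) = 0, so det(I - K) = 0. (Direct check: I - K =
[[-6, 2, 0, 0],
 [-21, 7, 0, 0],
 [7, -2, 1, 0],
 [21, -6, 0, 1]]
has determinant 0.) So 1 is an eigenvalue of K and (I - K) is not invertible. The finite-dimensional Fredholm alternative says: either (I - K) is invertible, or ker(I - K) ≠ {0} and then range(I - K) = ker((I - K)^*)^⊥, with dim ker(I - K) = dim ker((I - K)^*). We are in the second case, so we need both kernels. Kernel of I - K: (I - K) u = u - u (v·u) = u - u = 0, so ker(I - K) = span{u} = span{(1, 3, -1, -3)} (it is exactly 1-dimensional because rank(I - K) = 3). Kernel of the adjoint: K is real, so (I - K)^* = I - K^T = I - v u^T, and (I - v u^T) v = v - v (u·v) = 0; hence ker((I - K)^*) = span{v} = span{(7, -2, 0, 0)}. Therefore (I - K) x = y is solvable iff <y, v> = 0, i.e. iff 7y_1 - 2y_2 = 0. When this holds, K y = u (v·y) = 0, so (I - K) y = y and x = y is a particular solution; the full solution set is the line x = y + c·u = y + c·(1, 3, -1, -3), c ∈ C.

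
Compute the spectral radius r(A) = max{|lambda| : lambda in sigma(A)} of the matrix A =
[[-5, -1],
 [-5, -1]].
r(A) = 6

The eigenvalues of A are the roots of its characteristic polynomial. With M = A (coefficients from the trace and determinant):
  p(λ) = det(λ I - M) = λ^2 + 6λ.
For λ^2 + 6λ the discriminant is 36. It is a perfect square (6^2), so the roots are rational: λ = (-6 ± 6)/2 = 0, -6.
Thus the eigenvalues (to 4 decimals) are 0 (modulus 0); -6 (modulus 6). The spectral radius is the largest modulus: r(A) = 6. (Cross-check: r(A) ≤ ||A||_2 ≈ 7.2111; equality holds whenever A is normal, though it can also hold for some non-normal A.)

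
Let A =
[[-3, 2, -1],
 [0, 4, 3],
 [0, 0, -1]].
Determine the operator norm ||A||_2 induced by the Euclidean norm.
||A||_2 ≈ 5.2118 (= sqrt(largest eigenvalue of A^T A))

||A||_2 = sigma_max(A) = sqrt(lambda_max(A^T A)). Form the symmetric matrix M = A^T A =
[[9, -6, 3],
 [-6, 20, 10],
 [3, 10, 11]].
Its characteristic polynomial (trace, sum of principal 2x2 minors, determinant of M give the coefficients) is
  p(λ) = det(λ I - M) = λ^3 - 40λ^2 + 354λ - 144.
No integer candidate from the rational root theorem (±divisors of 144) is a root, so the roots are irrational. The cubic discriminant is Δ = 22336992 > 0, so there are three distinct real roots. p(0) = -144 and p(1) = 171 have opposite signs, so a root lies in (0, 1); Newton's method refines it to λ ≈ 0.4272. p(12) = 72 and p(13) = -105 have opposite signs, so a root lies in (12, 13); Newton's method refines it to λ ≈ 12.4103. p(27) = -63 and p(28) = 360 have opposite signs, so a root lies in (27, 28); Newton's method refines it to λ ≈ 27.1625. Check (Vieta): the three roots sum to 40, matching tr M = 40.
So the eigenvalues of A^T A are ≈ 0.4272, 12.4103, 27.1625 (all ≥ 0, as they must be for A^T A). The largest is λ_max ≈ 27.1625, hence ||A||_2 = sqrt(λ_max) ≈ 5.2118.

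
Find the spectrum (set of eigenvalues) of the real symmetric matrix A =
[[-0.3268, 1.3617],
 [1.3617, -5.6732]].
sigma(A) ≈ {-6, 0}

A is real symmetric, so its spectrum consists of real eigenvalues. Expanding the characteristic polynomial of the displayed matrix gives
  det(λ I - A) = p(λ) = λ^2 + (6)λ + (0).
Solving p(λ) = 0 yields eigenvalues ≈ -6, 0. (A is shown rounded to 4 decimals, so these recover the underlying integer eigenvalues to within that precision.)
Verification: the trace of A = -6 equals the sum of eigenvalues -6, and det(A) ≈ -0.0002 matches the eigenvalue product 0.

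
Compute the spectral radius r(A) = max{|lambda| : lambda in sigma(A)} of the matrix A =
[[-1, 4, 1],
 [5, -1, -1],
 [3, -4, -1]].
r(A) ≈ 6.71

The eigenvalues of A are the roots of its characteristic polynomial. With M = A (coefficients from the trace, the sum of principal 2x2 minors, and det A):
  p(λ) = det(λ I - M) = λ^3 + 3λ^2 - 24λ + 6.
No integer candidate from the rational root theorem (±divisors of 6) is a root, so the roots are irrational. The cubic discriminant is Δ = 51084 > 0, so there are three distinct real roots. p(-7) = -22 and p(-6) = 42 have opposite signs, so a root lies in (-7, -6); Newton's method refines it to λ ≈ -6.71. p(0) = 6 and p(1) = -14 have opposite signs, so a root lies in (0, 1); Newton's method refines it to λ ≈ 0.2591. p(3) = -12 and p(4) = 22 have opposite signs, so a root lies in (3, 4); Newton's method refines it to λ ≈ 3.4509. Check (Vieta): the three roots sum to -3, matching tr M = -3.
Thus the eigenvalues (to 4 decimals) are -6.71 (modulus 6.71); 0.2591 (modulus 0.2591); 3.4509 (modulus 3.4509). The spectral radius is the largest modulus: r(A) ≈ 6.71. (Cross-check: r(A) ≤ ||A||_2 ≈ 7.6138; equality holds whenever A is normal, though it can also hold for some non-normal A.)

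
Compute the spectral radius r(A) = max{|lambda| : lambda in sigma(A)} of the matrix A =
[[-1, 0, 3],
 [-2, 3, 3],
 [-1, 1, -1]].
r(A) ≈ 3.3213

The eigenvalues of A are the roots of its characteristic polynomial. With M = A (coefficients from the trace, the sum of principal 2x2 minors, and det A):
  p(λ) = det(λ I - M) = λ^3 - λ^2 - 5λ - 9.
No integer candidate from the rational root theorem (±divisors of 9) is a root, so the roots are irrational. The cubic discriminant is Δ = -2508 < 0, so there is one real root and a complex-conjugate pair. p(3) = -6 and p(4) = 19 have opposite signs, so a root lies in (3, 4); Newton's method refines it to λ ≈ 3.3213. Dividing out (λ - (3.3213)) leaves approximately λ^2 + 2.3213λ + 2.7098. For λ^2 + 2.3213λ + 2.7098 the discriminant is -5.4506. It is negative, so the remaining roots are the complex-conjugate pair λ ≈ -1.1607 ± 1.1673i. Their product equals the constant term, so |λ|^2 ≈ 2.7098 and |λ| ≈ 1.6461.
Thus the eigenvalues (to 4 decimals) are 3.3213 (modulus 3.3213); -1.1607 ± 1.1673i (modulus 1.6461). The spectral radius is the largest modulus: r(A) ≈ 3.3213. (Cross-check: r(A) ≤ ||A||_2 ≈ 5.3432; equality holds whenever A is normal, though it can also hold for some non-normal A.)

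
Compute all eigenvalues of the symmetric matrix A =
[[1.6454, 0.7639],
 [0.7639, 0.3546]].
sigma(A) ≈ {0, 2}

A is real symmetric, so its spectrum consists of real eigenvalues. Expanding the characteristic polynomial of the displayed matrix gives
  det(λ I - A) = p(λ) = λ^2 + (-2)λ + (0).
Solving p(λ) = 0 yields eigenvalues ≈ 0, 2. (A is shown rounded to 4 decimals, so these recover the underlying integer eigenvalues to within that precision.)
Verification: the trace of A = 2 equals the sum of eigenvalues 2, and det(A) ≈ -0.0001 matches the eigenvalue product 0.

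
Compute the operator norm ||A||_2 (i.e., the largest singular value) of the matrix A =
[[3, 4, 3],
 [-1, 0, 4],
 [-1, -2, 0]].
||A||_2 ≈ 6.372 (= sqrt(largest eigenvalue of A^T A))

||A||_2 = sigma_max(A) = sqrt(lambda_max(A^T A)). Form the symmetric matrix M = A^T A =
[[11, 14, 5],
 [14, 20, 12],
 [5, 12, 25]].
Its characteristic polynomial (trace, sum of principal 2x2 minors, determinant of M give the coefficients) is
  p(λ) = det(λ I - M) = λ^3 - 56λ^2 + 630λ - 196.
No integer candidate from the rational root theorem (±divisors of 196) is a root, so the roots are irrational. The cubic discriminant is Δ = 230238064 > 0, so there are three distinct real roots. p(0) = -196 and p(1) = 379 have opposite signs, so a root lies in (0, 1); Newton's method refines it to λ ≈ 0.3202. p(15) = 29 and p(16) = -356 have opposite signs, so a root lies in (15, 16); Newton's method refines it to λ ≈ 15.0772. p(40) = -596 and p(41) = 419 have opposite signs, so a root lies in (40, 41); Newton's method refines it to λ ≈ 40.6027. Check (Vieta): the three roots sum to 56, matching tr M = 56.
So the eigenvalues of A^T A are ≈ 0.3202, 15.0772, 40.6027 (all ≥ 0, as they must be for A^T A). The largest is λ_max ≈ 40.6027, hence ||A||_2 = sqrt(λ_max) ≈ 6.372.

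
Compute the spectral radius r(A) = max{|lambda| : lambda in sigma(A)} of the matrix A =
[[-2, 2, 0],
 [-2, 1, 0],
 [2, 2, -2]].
r(A) = 2

The eigenvalues of A are the roots of its characteristic polynomial. With M = A (coefficients from the trace, the sum of principal 2x2 minors, and det A):
  p(λ) = det(λ I - M) = λ^3 + 3λ^2 + 4λ + 4.
By the rational root theorem any rational root is an integer divisor of 4. Testing λ = -2: p(-2) = -8 + 12 - 8 + 4 = 0, so λ = -2 is a root. Dividing out (λ + 2) leaves p(λ) = (λ + 2)(λ^2 + λ + 2). For λ^2 + λ + 2 the discriminant is -7. It is negative, so the roots are the complex-conjugate pair λ = -1/2 ± (sqrt(7)/2) i ≈ -0.5 ± 1.3229i. For a conjugate pair the product of the roots equals the constant term, so |λ|^2 = 2 and |λ| = sqrt(2) ≈ 1.4142.
Thus the eigenvalues (to 4 decimals) are -0.5 ± 1.3229i (modulus 1.4142); -2 (modulus 2). The spectral radius is the largest modulus: r(A) = 2. (Cross-check: r(A) ≤ ||A||_2 ≈ 3.7001; equality holds whenever A is normal, though it can also hold for some non-normal A.)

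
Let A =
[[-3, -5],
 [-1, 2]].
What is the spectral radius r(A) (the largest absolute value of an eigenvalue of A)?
r(A) = (1 + sqrt(45))/2 ≈ 3.8541

The eigenvalues of A are the roots of its characteristic polynomial. With M = A (coefficients from the trace and determinant):
  p(λ) = det(λ I - M) = λ^2 + λ - 11.
For λ^2 + λ - 11 the discriminant is 45. It is nonnegative but not a perfect square, so the roots are real and irrational: λ = (-1 ± sqrt(45))/2 ≈ 2.8541, -3.8541.
Thus the eigenvalues (to 4 decimals) are 2.8541 (modulus 2.8541); -3.8541 (modulus 3.8541). The spectral radius is the largest modulus: r(A) = (1 + sqrt(45))/2 ≈ 3.8541. (Cross-check: r(A) ≤ ||A||_2 ≈ 5.9667; equality holds whenever A is normal, though it can also hold for some non-normal A.)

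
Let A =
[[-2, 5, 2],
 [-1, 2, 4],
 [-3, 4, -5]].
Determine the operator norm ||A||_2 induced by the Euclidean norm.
||A||_2 ≈ 7.738 (= sqrt(largest eigenvalue of A^T A))

||A||_2 = sigma_max(A) = sqrt(lambda_max(A^T A)). Form the symmetric matrix M = A^T A =
[[14, -24, 7],
 [-24, 45, -2],
 [7, -2, 45]].
Its characteristic polynomial (trace, sum of principal 2x2 minors, determinant of M give the coefficients) is
  p(λ) = det(λ I - M) = λ^3 - 104λ^2 + 2656λ - 841.
No integer candidate from the rational root theorem (±divisors of 841) is a root, so the roots are irrational. The cubic discriminant is Δ = 1732772341 > 0, so there are three distinct real roots. p(0) = -841 and p(1) = 1712 have opposite signs, so a root lies in (0, 1); Newton's method refines it to λ ≈ 0.3207. p(43) = 578 and p(44) = -137 have opposite signs, so a root lies in (43, 44); Newton's method refines it to λ ≈ 43.8024. p(59) = -782 and p(60) = 119 have opposite signs, so a root lies in (59, 60); Newton's method refines it to λ ≈ 59.8769. Check (Vieta): the three roots sum to 104, matching tr M = 104.
So the eigenvalues of A^T A are ≈ 0.3207, 43.8024, 59.8769 (all ≥ 0, as they must be for A^T A). The largest is λ_max ≈ 59.8769, hence ||A||_2 = sqrt(λ_max) ≈ 7.738.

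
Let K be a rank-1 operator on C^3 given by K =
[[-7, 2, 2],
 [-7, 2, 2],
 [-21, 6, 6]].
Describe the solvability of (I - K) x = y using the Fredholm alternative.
(I - K) is singular (det(I - K) = 0, i.e. 1 ∈ sigma(K)). (I - K) x = y is solvable iff y ⊥ ker((I - K)^*) = span{(-7, 2, 2)}, i.e. iff -7y_1 + 2y_2 + 2y_3 = 0. When solvable, the solutions are x = y + c·(1, 1, 3), c arbitrary (ker(I - K) = span{(1, 1, 3)}, dimension 1).

K has rank 1, so it is an outer product K = u v^T: every row of K is a multiple of one row vector. Reading off the entries, u = (1, 1, 3) and v = (-7, 2, 2) (row i of K equals u_i·v^T). A rank-one matrix u v^T satisfies K u = u (v·u) and kills the (2)-dimensional subspace v^⊥, so its characteristic polynomial is lambda^2 (lambda - v·u) with v·u = tr K = 1. Hence the eigenvalues of I - K are 1 (multiplicity 2) and 1 - (1) = 0, so det(I - K) = 0. (Direct check: I - K =
[[8, -2, -2],
 [7, -1, -2],
 [21, -6, -5]]
has determinant 0.) So 1 is an eigenvalue of K and (I - K) is not invertible. The finite-dimensional Fredholm alternative says: either (I - K) is invertible, or ker(I - K) ≠ {0} and then range(I - K) = ker((I - K)^*)^⊥, with dim ker(I - K) = dim ker((I - K)^*). We are in the second case, so we need both kernels. Kernel of I - K: (I - K) u = u - u (v·u) = u - u = 0, so ker(I - K) = span{u} = span{(1, 1, 3)} (it is exactly 1-dimensional because rank(I - K) = 2). Kernel of the adjoint: K is real, so (I - K)^* = I - K^T = I - v u^T, and (I - v u^T) v = v - v (u·v) = 0; hence ker((I - K)^*) = span{v} = span{(-7, 2, 2)}. Therefore (I - K) x = y is solvable iff <y, v> = 0, i.e. iff -7y_1 + 2y_2 + 2y_3 = 0. When this holds, K y = u (v·y) = 0, so (I - K) y = y and x = y is a particular solution; the full solution set is the line x = y + c·u = y + c·(1, 1, 3), c ∈ C.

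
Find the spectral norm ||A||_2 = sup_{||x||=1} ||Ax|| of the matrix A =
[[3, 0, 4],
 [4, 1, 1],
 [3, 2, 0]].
||A||_2 ≈ 6.7581 (= sqrt(largest eigenvalue of A^T A))

||A||_2 = sigma_max(A) = sqrt(lambda_max(A^T A)). Form the symmetric matrix M = A^T A =
[[34, 10, 16],
 [10, 5, 1],
 [16, 1, 17]].
Its characteristic polynomial (trace, sum of principal 2x2 minors, determinant of M give the coefficients) is
  p(λ) = det(λ I - M) = λ^3 - 56λ^2 + 476λ - 196.
No integer candidate from the rational root theorem (±divisors of 196) is a root, so the roots are irrational. The cubic discriminant is Δ = 234463824 > 0, so there are three distinct real roots. p(0) = -196 and p(1) = 225 have opposite signs, so a root lies in (0, 1); Newton's method refines it to λ ≈ 0.4337. p(9) = 281 and p(10) = -36 have opposite signs, so a root lies in (9, 10); Newton's method refines it to λ ≈ 9.8945. p(45) = -1051 and p(46) = 540 have opposite signs, so a root lies in (45, 46); Newton's method refines it to λ ≈ 45.6718. Check (Vieta): the three roots sum to 56, matching tr M = 56.
So the eigenvalues of A^T A are ≈ 0.4337, 9.8945, 45.6718 (all ≥ 0, as they must be for A^T A). The largest is λ_max ≈ 45.6718, hence ||A||_2 = sqrt(λ_max) ≈ 6.7581.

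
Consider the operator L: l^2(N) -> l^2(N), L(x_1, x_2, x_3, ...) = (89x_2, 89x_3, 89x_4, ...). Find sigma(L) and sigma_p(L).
sigma(L) = closed disk {z in C : |z| ≤ 89}; sigma_p(L) = open disk {z in C : |z| < 89}

Note L = 89·V where V is the unit left shift (V x)_k = x_{k+1}; so sigma(L) = 89·sigma(V) and ||L|| = 89||V||. ||L x||^2 = 7921sum_{k≥2} |x_k|^2 ≤ 7921||x||^2, with equality on {x : x_1 = 0}, so ||L|| = 89. For any lambda with |lambda| < 89, set r = lambda/89 (|r| < 1); the vector x = (1, r, r^2, ...) is in l^2 and satisfies L x = 89(r, r^2, ...) = lambda x, so lambda is an eigenvalue. On the boundary |lambda| = 89 the geometric series diverges, so no l^2 eigenvector exists, but these lambda lie in the approximate point spectrum. Hence sigma(L) is the closed disk of radius 89 and sigma_p(L) is the open disk.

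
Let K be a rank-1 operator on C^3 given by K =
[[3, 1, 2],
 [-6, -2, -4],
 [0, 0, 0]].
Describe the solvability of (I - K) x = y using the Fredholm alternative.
(I - K) is singular (det(I - K) = 0, i.e. 1 ∈ sigma(K)). (I - K) x = y is solvable iff y ⊥ ker((I - K)^*) = span{(3, 1, 2)}, i.e. iff 3y_1 + y_2 + 2y_3 = 0. When solvable, the solutions are x = y + c·(1, -2, 0), c arbitrary (ker(I - K) = span{(1, -2, 0)}, dimension 1).

K has rank 1, so it is an outer product K = u v^T: every row of K is a multiple of one row vector. Reading off the entries, u = (1, -2, 0) and v = (3, 1, 2) (row i of K equals u_i·v^T). A rank-one matrix u v^T satisfies K u = u (v·u) and kills the (2)-dimensional subspace v^⊥, so its characteristic polynomial is lambda^2 (lambda - v·u) with v·u = tr K = 1. Hence the eigenvalues of I - K are 1 (multiplicity 2) and 1 - (1) = 0, so det(I - K) = 0. (Direct check: I - K =
[[-2, -1, -2],
 [6, 3, 4],
 [0, 0, 1]]
has determinant 0.) So 1 is an eigenvalue of K and (I - K) is not invertible. The finite-dimensional Fredholm alternative says: either (I - K) is invertible, or ker(I - K) ≠ {0} and then range(I - K) = ker((I - K)^*)^⊥, with dim ker(I - K) = dim ker((I - K)^*). We are in the second case, so we need both kernels. Kernel of I - K: (I - K) u = u - u (v·u) = u - u = 0, so ker(I - K) = span{u} = span{(1, -2, 0)} (it is exactly 1-dimensional because rank(I - K) = 2). Kernel of the adjoint: K is real, so (I - K)^* = I - K^T = I - v u^T, and (I - v u^T) v = v - v (u·v) = 0; hence ker((I - K)^*) = span{v} = span{(3, 1, 2)}. Therefore (I - K) x = y is solvable iff <y, v> = 0, i.e. iff 3y_1 + y_2 + 2y_3 = 0. When this holds, K y = u (v·y) = 0, so (I - K) y = y and x = y is a particular solution; the full solution set is the line x = y + c·u = y + c·(1, -2, 0), c ∈ C.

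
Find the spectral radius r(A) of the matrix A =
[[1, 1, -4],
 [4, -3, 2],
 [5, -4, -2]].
r(A) ≈ 5.5673

The eigenvalues of A are the roots of its characteristic polynomial. With M = A (coefficients from the trace, the sum of principal 2x2 minors, and det A):
  p(λ) = det(λ I - M) = λ^3 + 4λ^2 + 25λ - 36.
No integer candidate from the rational root theorem (±divisors of 36) is a root, so the roots are irrational. The cubic discriminant is Δ = -143076 < 0, so there is one real root and a complex-conjugate pair. p(1) = -6 and p(2) = 38 have opposite signs, so a root lies in (1, 2); Newton's method refines it to λ ≈ 1.1615. Dividing out (λ - (1.1615)) leaves approximately λ^2 + 5.1615λ + 30.995. For λ^2 + 5.1615λ + 30.995 the discriminant is -97.3389. It is negative, so the remaining roots are the complex-conjugate pair λ ≈ -2.5807 ± 4.933i. Their product equals the constant term, so |λ|^2 ≈ 30.995 and |λ| ≈ 5.5673.
Thus the eigenvalues (to 4 decimals) are 1.1615 (modulus 1.1615); -2.5807 ± 4.933i (modulus 5.5673). The spectral radius is the largest modulus: r(A) ≈ 5.5673. (Cross-check: r(A) ≤ ||A||_2 ≈ 8.1432; equality holds whenever A is normal, though it can also hold for some non-normal A.)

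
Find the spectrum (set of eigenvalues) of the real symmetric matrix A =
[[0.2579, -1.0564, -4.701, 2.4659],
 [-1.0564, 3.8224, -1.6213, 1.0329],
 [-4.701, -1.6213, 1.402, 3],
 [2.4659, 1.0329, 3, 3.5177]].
sigma(A) ≈ {-6, 4, 5, 6}

A is real symmetric, so its spectrum consists of real eigenvalues. Expanding the characteristic polynomial of the displayed matrix gives
  det(λ I - A) = p(λ) = λ^4 + (-9)λ^3 + (-16)λ^2 + (324)λ + (-720.0014).
Solving p(λ) = 0 yields eigenvalues ≈ -6, 4, 5, 6. (A is shown rounded to 4 decimals, so these recover the underlying integer eigenvalues to within that precision.)
Verification: the trace of A = 9 equals the sum of eigenvalues 9, and det(A) ≈ -720.0014 matches the eigenvalue product -720.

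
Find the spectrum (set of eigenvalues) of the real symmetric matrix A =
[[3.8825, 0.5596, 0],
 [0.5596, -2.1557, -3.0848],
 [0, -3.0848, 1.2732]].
sigma(A) ≈ {-4, 3, 4}

A is real symmetric, so its spectrum consists of real eigenvalues. Expanding the characteristic polynomial of the displayed matrix gives
  det(λ I - A) = p(λ) = λ^3 + (-3)λ^2 + (-16)λ + (48).
Solving p(λ) = 0 yields eigenvalues ≈ -4, 3, 4. (A is shown rounded to 4 decimals, so these recover the underlying integer eigenvalues to within that precision.)
Verification: the trace of A = 3 equals the sum of eigenvalues 3, and det(A) ≈ -48.0002 matches the eigenvalue product -48.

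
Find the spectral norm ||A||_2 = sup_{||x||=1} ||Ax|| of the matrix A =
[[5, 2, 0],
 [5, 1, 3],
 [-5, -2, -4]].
||A||_2 ≈ 10.0541 (= sqrt(largest eigenvalue of A^T A))

||A||_2 = sigma_max(A) = sqrt(lambda_max(A^T A)). Form the symmetric matrix M = A^T A =
[[75, 25, 35],
 [25, 9, 11],
 [35, 11, 25]].
Its characteristic polynomial (trace, sum of principal 2x2 minors, determinant of M give the coefficients) is
  p(λ) = det(λ I - M) = λ^3 - 109λ^2 + 804λ - 400.
No integer candidate from the rational root theorem (±divisors of 400) is a root, so the roots are irrational. The cubic discriminant is Δ = 4155807440 > 0, so there are three distinct real roots. p(0) = -400 and p(1) = 296 have opposite signs, so a root lies in (0, 1); Newton's method refines it to λ ≈ 0.5363. p(7) = 230 and p(8) = -432 have opposite signs, so a root lies in (7, 8); Newton's method refines it to λ ≈ 7.3782. p(101) = -804 and p(102) = 8780 have opposite signs, so a root lies in (101, 102); Newton's method refines it to λ ≈ 101.0855. Check (Vieta): the three roots sum to 109, matching tr M = 109.
So the eigenvalues of A^T A are ≈ 0.5363, 7.3782, 101.0855 (all ≥ 0, as they must be for A^T A). The largest is λ_max ≈ 101.0855, hence ||A||_2 = sqrt(λ_max) ≈ 10.0541.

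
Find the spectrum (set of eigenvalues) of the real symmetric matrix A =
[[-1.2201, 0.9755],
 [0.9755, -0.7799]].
sigma(A) ≈ {-2, 0}

A is real symmetric, so its spectrum consists of real eigenvalues. Expanding the characteristic polynomial of the displayed matrix gives
  det(λ I - A) = p(λ) = λ^2 + (2)λ + (0).
Solving p(λ) = 0 yields eigenvalues ≈ -2, 0. (A is shown rounded to 4 decimals, so these recover the underlying integer eigenvalues to within that precision.)
Verification: the trace of A = -2 equals the sum of eigenvalues -2, and det(A) ≈ -0.0000 matches the eigenvalue product 0.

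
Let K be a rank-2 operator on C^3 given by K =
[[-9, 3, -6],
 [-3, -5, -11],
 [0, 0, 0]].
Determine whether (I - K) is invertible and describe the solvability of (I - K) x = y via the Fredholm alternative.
(I - K) is invertible (det(I - K) = 69 ≠ 0), so for every y in C^3 the equation (I - K) x = y has a unique solution.

K has rank 2 and factors as K = U V^T = u1 v1^T + u2 v2^T with u1 = (3, 1, 0), v1 = (-3, 1, -2), u2 = (0, 3, 0), v2 = (0, -2, -3) (multiplying out reproduces the displayed K). The nonzero eigenvalues of U V^T coincide with those of the 2 x 2 matrix G = V^T U = [[v1·u1, v1·u2], [v2·u1, v2·u2]] = [[-8, 3], [-2, -6]], and by the Sylvester determinant identity det(I_3 - U V^T) = det(I_2 - V^T U) = det([[9, -3], [2, 7]]) = (9)(7) - (-3)(2) = 69. (Direct check: I - K =
[[10, -3, 6],
 [3, 6, 11],
 [0, 0, 1]]
has determinant 69.) The finite-dimensional Fredholm alternative says: either (I - K) is invertible, or ker(I - K) ≠ {0} and then range(I - K) = ker((I - K)^*)^⊥, with dim ker(I - K) = dim ker((I - K)^*). Since det(I - K) ≠ 0, 1 is not an eigenvalue of K and ker(I - K) = {0}, so we are in the first case: for every y there is a unique x = (I - K)^(-1) y. (Explicitly, by the Woodbury identity, (I - U V^T)^(-1) = I + U (I_2 - G)^(-1) V^T.)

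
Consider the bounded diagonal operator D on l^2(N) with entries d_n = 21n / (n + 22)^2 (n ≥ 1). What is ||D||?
||D|| = 21/88 (attained at n = 22)

For D diagonal, ||D|| = sup_n |d_n|. Treat f(x) = 21x / (x + 22)^2 for real x > 0. By the quotient rule, f'(x) = 21(22 - x)/(x + 22)^3, which is positive for x < 22 and negative for x > 22. So f has a unique maximum at x = 22, and since 22 is a positive integer, the supremum over n ≥ 1 is attained at n = 22: d_22 = 21·22/(22 + 22)^2 = 21·22/1936 = 21/88. Hence ||D|| = 21/88.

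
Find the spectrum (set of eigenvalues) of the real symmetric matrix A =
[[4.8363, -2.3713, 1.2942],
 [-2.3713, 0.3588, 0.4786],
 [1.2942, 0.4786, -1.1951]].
sigma(A) ≈ {-2, 0, 6}

A is real symmetric, so its spectrum consists of real eigenvalues. Expanding the characteristic polynomial of the displayed matrix gives
  det(λ I - A) = p(λ) = λ^3 + (-4)λ^2 + (-12)λ + (0).
Solving p(λ) = 0 yields eigenvalues ≈ -2, 0, 6. (A is shown rounded to 4 decimals, so these recover the underlying integer eigenvalues to within that precision.)
Verification: the trace of A = 4 equals the sum of eigenvalues 4, and det(A) ≈ -0.0000 matches the eigenvalue product 0.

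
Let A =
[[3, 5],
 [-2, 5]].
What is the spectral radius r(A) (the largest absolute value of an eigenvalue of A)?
r(A) = 5

The eigenvalues of A are the roots of its characteristic polynomial. With M = A (coefficients from the trace and determinant):
  p(λ) = det(λ I - M) = λ^2 - 8λ + 25.
For λ^2 - 8λ + 25 the discriminant is -36. It is negative, so the roots are the complex-conjugate pair λ = 4 ± (sqrt(36)/2) i ≈ 4 ± 3i. For a conjugate pair the product of the roots equals the constant term, so |λ|^2 = 25 and |λ| = sqrt(25) = 5.
Thus the eigenvalues (to 4 decimals) are 4 ± 3i (modulus 5). The spectral radius is the largest modulus: r(A) = 5. (Cross-check: r(A) ≤ ||A||_2 ≈ 7.1178; equality holds whenever A is normal, though it can also hold for some non-normal A.)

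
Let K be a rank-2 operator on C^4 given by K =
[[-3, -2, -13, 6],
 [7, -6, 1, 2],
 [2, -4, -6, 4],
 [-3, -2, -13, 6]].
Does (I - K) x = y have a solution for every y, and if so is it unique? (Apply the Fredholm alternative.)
(I - K) is invertible (det(I - K) = 110 ≠ 0), so for every y in C^4 the equation (I - K) x = y has a unique solution.

K has rank 2 and factors as K = U V^T = u1 v1^T + u2 v2^T with u1 = (3, 1, 2, 3), v1 = (1, -2, -3, 2), u2 = (-2, 2, 0, -2), v2 = (3, -2, 2, 0) (multiplying out reproduces the displayed K). The nonzero eigenvalues of U V^T coincide with those of the 2 x 2 matrix G = V^T U = [[v1·u1, v1·u2], [v2·u1, v2·u2]] = [[1, -10], [11, -10]], and by the Sylvester determinant identity det(I_4 - U V^T) = det(I_2 - V^T U) = det([[0, 10], [-11, 11]]) = (0)(11) - (10)(-11) = 110. (Direct check: I - K =
[[4, 2, 13, -6],
 [-7, 7, -1, -2],
 [-2, 4, 7, -4],
 [3, 2, 13, -5]]
has determinant 110.) The finite-dimensional Fredholm alternative says: either (I - K) is invertible, or ker(I - K) ≠ {0} and then range(I - K) = ker((I - K)^*)^⊥, with dim ker(I - K) = dim ker((I - K)^*). Since det(I - K) ≠ 0, 1 is not an eigenvalue of K and ker(I - K) = {0}, so we are in the first case: for every y there is a unique x = (I - K)^(-1) y. (Explicitly, by the Woodbury identity, (I - U V^T)^(-1) = I + U (I_2 - G)^(-1) V^T.)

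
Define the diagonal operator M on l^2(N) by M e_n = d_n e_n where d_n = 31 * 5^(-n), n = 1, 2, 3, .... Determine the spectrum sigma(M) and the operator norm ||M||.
sigma(M) = {31 * 5^(-n) : n ≥ 1} ∪ {0}; ||M|| = 31/5

A bounded diagonal operator on l^2 with diagonal entries d_n has spectrum equal to the closure of {d_n : n ≥ 1}: every d_n is an eigenvalue (with eigenvector e_n), so {d_n} ⊂ sigma(M); the spectrum is closed, so its closure is too; and for lambda not in the closure, (M - lambda I) has bounded inverse (the diagonal entries 1/(d_n - lambda) are bounded). For our sequence d_n = 31 * 5^(-n), n = 1, 2, 3, ...:
  - {d_n} = {31 * 5^(-n) : n ≥ 1}; the only limit point is 0
  - closure = {31 * 5^(-n) : n ≥ 1} ∪ {0}
For the norm: a diagonal operator has ||M|| = sup_n |d_n|. Here d_n = 31 * 5^(-n) is positive and decreasing, so sup_n |d_n| = d_1 = 31/5. So ||M|| = 31/5.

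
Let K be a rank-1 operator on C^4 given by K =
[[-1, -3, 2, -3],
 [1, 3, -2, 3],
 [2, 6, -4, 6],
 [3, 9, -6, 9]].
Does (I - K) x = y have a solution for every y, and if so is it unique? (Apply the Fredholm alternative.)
(I - K) is invertible (det(I - K) = -6 ≠ 0), so for every y in C^4 the equation (I - K) x = y has a unique solution.

K has rank 1, so it is an outer product K = u v^T: every row of K is a multiple of one row vector. Reading off the entries, u = (-1, 1, 2, 3) and v = (1, 3, -2, 3) (row i of K equals u_i·v^T). A rank-one matrix u v^T satisfies K u = u (v·u) and kills the (3)-dimensional subspace v^⊥, so its characteristic polynomial is lambda^3 (lambda - v·u) with v·u = tr K = 7. Hence the eigenvalues of I - K are 1 (multiplicity 3) and 1 - (7) = -6, so det(I - K) = -6. (Direct check: I - K =
[[2, 3, -2, 3],
 [-1, -2, 2, -3],
 [-2, -6, 5, -6],
 [-3, -9, 6, -8]]
has determinant -6.) The finite-dimensional Fredholm alternative says: either (I - K) is invertible, or ker(I - K) ≠ {0} and then range(I - K) = ker((I - K)^*)^⊥, with dim ker(I - K) = dim ker((I - K)^*). Since det(I - K) ≠ 0, 1 is not an eigenvalue of K and ker(I - K) = {0}, so we are in the first case: for every y there is a unique x = (I - K)^(-1) y. Explicitly, by the Sherman–Morrison formula, (I - u v^T)^(-1) = I + u v^T/(1 - v·u), i.e. (I - K)^(-1) = I + K/(-6).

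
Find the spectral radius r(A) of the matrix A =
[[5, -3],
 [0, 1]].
r(A) = 5

The eigenvalues of A are the roots of its characteristic polynomial. With M = A (coefficients from the trace and determinant):
  p(λ) = det(λ I - M) = λ^2 - 6λ + 5.
For λ^2 - 6λ + 5 the discriminant is 16. It is a perfect square (4^2), so the roots are rational: λ = (6 ± 4)/2 = 5, 1.
Thus the eigenvalues (to 4 decimals) are 5 (modulus 5); 1 (modulus 1). The spectral radius is the largest modulus: r(A) = 5. (Cross-check: r(A) ≤ ||A||_2 ≈ 5.8541; equality holds whenever A is normal, though it can also hold for some non-normal A.)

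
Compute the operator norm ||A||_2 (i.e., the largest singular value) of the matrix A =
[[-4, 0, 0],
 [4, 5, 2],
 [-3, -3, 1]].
||A||_2 ≈ 8.2359 (= sqrt(largest eigenvalue of A^T A))

||A||_2 = sigma_max(A) = sqrt(lambda_max(A^T A)). Form the symmetric matrix M = A^T A =
[[41, 29, 5],
 [29, 34, 7],
 [5, 7, 5]].
Its characteristic polynomial (trace, sum of principal 2x2 minors, determinant of M give the coefficients) is
  p(λ) = det(λ I - M) = λ^3 - 80λ^2 + 854λ - 1936.
No integer candidate from the rational root theorem (±divisors of 1936) is a root, so the roots are irrational. The cubic discriminant is Δ = 490967712 > 0, so there are three distinct real roots. p(3) = -67 and p(4) = 264 have opposite signs, so a root lies in (3, 4); Newton's method refines it to λ ≈ 3.1723. p(8) = 288 and p(9) = -1 have opposite signs, so a root lies in (8, 9); Newton's method refines it to λ ≈ 8.9971. p(67) = -3075 and p(68) = 648 have opposite signs, so a root lies in (67, 68); Newton's method refines it to λ ≈ 67.8306. Check (Vieta): the three roots sum to 80, matching tr M = 80.
So the eigenvalues of A^T A are ≈ 3.1723, 8.9971, 67.8306 (all ≥ 0, as they must be for A^T A). The largest is λ_max ≈ 67.8306, hence ||A||_2 = sqrt(λ_max) ≈ 8.2359.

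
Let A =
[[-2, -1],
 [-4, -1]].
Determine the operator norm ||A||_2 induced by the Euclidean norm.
||A||_2 = sqrt((22 + sqrt(468))/2) ≈ 4.6708 (= sqrt(largest eigenvalue of A^T A))

||A||_2 = sigma_max(A) = sqrt(lambda_max(A^T A)). Form the symmetric matrix M = A^T A =
[[20, 6],
 [6, 2]].
Its characteristic polynomial (trace, determinant of M give the coefficients) is
  p(λ) = det(λ I - M) = λ^2 - 22λ + 4.
For λ^2 - 22λ + 4 the discriminant is 468. It is nonnegative but not a perfect square, so the roots are real and irrational: λ = (22 ± sqrt(468))/2 ≈ 21.8167, 0.1833.
So the eigenvalues of A^T A are ≈ 0.1833, 21.8167 (all ≥ 0, as they must be for A^T A). The largest is λ_max = (22 + sqrt(468))/2 ≈ 21.8167, hence ||A||_2 = sqrt(λ_max) = sqrt((22 + sqrt(468))/2) ≈ 4.6708.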